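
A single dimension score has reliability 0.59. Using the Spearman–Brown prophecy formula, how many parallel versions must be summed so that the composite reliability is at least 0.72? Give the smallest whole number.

2

k ≥ ρ*(1−ρ₁)/(ρ₁(1−ρ*)) = 0.72·0.41 / (0.59·0.28) = 1.787.
Smallest integer k = 2.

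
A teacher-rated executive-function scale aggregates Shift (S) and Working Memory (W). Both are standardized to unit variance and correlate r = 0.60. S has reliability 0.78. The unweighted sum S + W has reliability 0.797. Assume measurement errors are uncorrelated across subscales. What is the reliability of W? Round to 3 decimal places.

Var(S+W) = 2 + 2·0.60 = 3.200.
True-score variance = ρ_S + ρ_W + 2·0.60, so 0.797 = (0.78 + ρ_W + 1.20) / 3.200.
ρ_W = 0.797·3.200 − 0.78 − 1.20 = 0.570.

0.570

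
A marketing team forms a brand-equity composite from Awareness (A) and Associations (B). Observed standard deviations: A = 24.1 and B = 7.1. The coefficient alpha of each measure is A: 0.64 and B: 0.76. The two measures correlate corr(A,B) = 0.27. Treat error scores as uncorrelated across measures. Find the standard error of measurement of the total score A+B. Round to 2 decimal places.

Var(total) = 631.22 + 92.3994 = 723.619.
True-score variance = 410.03 + 92.3994 = 502.429, so reliability = 0.6943.
Error variance = 723.619 − 502.429 = 221.19; SEM = √221.19 = 14.87.

14.87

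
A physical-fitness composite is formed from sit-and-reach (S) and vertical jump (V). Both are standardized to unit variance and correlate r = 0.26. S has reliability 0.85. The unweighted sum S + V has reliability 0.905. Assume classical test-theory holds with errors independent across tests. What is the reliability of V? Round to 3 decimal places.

Var(S+V) = 2 + 2·0.26 = 2.520.
True-score variance = ρ_S + ρ_V + 2·0.26, so 0.905 = (0.85 + ρ_V + 0.52) / 2.520.
ρ_V = 0.905·2.520 − 0.85 − 0.52 = 0.911.

0.911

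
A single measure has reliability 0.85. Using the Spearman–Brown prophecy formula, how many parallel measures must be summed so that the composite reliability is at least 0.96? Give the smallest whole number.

5

k ≥ ρ*(1−ρ₁)/(ρ₁(1−ρ*)) = 0.96·0.15 / (0.85·0.04) = 4.235.
Smallest integer k = 5.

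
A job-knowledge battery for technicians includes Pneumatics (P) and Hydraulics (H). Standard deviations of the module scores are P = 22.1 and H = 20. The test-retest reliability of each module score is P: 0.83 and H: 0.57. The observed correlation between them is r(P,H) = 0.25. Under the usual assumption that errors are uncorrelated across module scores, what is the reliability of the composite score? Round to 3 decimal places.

Var(P+H) = 22.1² + 20² + 2·[22.1·20·0.25] = 888.41 + 221 = 1109.41.
With uncorrelated errors the cross-covariances are all true-score covariance, so they carry over unchanged; only the diagonal terms shrink to ρᵢσᵢ².
True-score variance = [22.1²·0.83 + 20²·0.57] + 221 = 633.38 + 221 = 854.38.
Reliability = 854.38 / 1109.41 = 0.770.

0.770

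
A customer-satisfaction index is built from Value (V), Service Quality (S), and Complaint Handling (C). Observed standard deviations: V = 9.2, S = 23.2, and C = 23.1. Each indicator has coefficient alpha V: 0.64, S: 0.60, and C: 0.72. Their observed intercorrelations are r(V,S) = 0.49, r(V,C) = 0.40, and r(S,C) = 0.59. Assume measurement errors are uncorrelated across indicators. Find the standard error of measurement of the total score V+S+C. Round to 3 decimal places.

Var(total) = 1156.49 + 1011.57 = 2168.06.
True-score variance = 761.313 + 1011.57 = 1772.89, so reliability = 0.8177.
Error variance = 2168.06 − 1772.89 = 395.177; SEM = √395.177 = 19.879.

19.879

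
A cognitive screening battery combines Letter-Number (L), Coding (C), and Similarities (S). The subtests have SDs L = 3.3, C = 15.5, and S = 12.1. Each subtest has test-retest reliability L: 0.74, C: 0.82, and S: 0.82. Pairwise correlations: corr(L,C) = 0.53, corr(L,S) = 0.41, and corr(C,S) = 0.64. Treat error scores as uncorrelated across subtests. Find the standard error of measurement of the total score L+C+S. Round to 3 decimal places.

Var(total) = 397.55 + 327.026 = 724.576.
True-score variance = 325.12 + 327.026 = 652.145, so reliability = 0.9000.
Error variance = 724.576 − 652.145 = 72.4302; SEM = √72.4302 = 8.511.

8.511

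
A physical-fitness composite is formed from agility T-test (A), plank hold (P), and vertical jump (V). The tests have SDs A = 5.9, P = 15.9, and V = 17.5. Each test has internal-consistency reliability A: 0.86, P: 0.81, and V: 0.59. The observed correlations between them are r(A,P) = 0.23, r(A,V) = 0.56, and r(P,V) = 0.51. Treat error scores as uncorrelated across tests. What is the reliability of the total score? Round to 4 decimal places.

Var(A+P+V) = 5.9² + 15.9² + 17.5² + 2·[5.9·15.9·0.23 + 5.9·17.5·0.56 + 15.9·17.5·0.51] = 593.87 + 442.608 = 1036.48.
Under uncorrelated errors the observed covariances equal the true-score covariances, so only the own-variance terms attenuate.
True-score variance = [5.9²·0.86 + 15.9²·0.81 + 17.5²·0.59] + 442.608 = 415.4 + 442.608 = 858.008.
Reliability = 858.008 / 1036.48 = 0.8278.

0.8278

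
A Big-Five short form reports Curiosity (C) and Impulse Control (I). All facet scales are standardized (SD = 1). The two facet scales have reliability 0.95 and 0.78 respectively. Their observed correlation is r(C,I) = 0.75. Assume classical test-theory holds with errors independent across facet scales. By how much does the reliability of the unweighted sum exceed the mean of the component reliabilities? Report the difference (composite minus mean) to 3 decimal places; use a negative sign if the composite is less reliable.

0.058

Var(sum) = 2 + 1.5 = 3.5; true-score variance = 1.73 + 1.5 = 3.23; composite reliability = 0.9229.
Mean component reliability = 0.8650.
Difference = 0.9229 − 0.8650 = 0.058.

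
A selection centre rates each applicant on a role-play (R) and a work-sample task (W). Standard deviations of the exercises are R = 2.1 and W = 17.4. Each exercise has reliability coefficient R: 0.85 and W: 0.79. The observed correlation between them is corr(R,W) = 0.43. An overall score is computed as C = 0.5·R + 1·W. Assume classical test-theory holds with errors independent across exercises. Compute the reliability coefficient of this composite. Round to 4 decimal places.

Var(C) = 0.5²·2.1² + 17.4² + 2·[0.5·2.1·17.4·0.43] = 303.862 + 15.7122 = 319.575.
With uncorrelated errors the cross-covariances are all true-score covariance, so they carry over unchanged; only the diagonal terms shrink to ρᵢσᵢ².
True-score variance = [0.5²·2.1²·0.85 + 17.4²·0.79] + 15.7122 = 240.118 + 15.7122 = 255.83.
Reliability = 255.83 / 319.575 = 0.8005.

0.8005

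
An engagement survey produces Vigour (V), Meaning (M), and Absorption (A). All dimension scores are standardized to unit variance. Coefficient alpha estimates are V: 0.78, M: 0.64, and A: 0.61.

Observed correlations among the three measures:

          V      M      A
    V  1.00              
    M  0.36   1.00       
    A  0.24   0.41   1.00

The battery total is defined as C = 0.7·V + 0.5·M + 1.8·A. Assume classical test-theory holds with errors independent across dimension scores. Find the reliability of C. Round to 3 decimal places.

0.738

Var(C) = 0.7² + 0.5² + 1.8² + 2·[0.35·0.36 + 1.26·0.24 + 0.9·0.41] = 3.98 + 1.5948 = 5.5748.
Under uncorrelated errors the observed covariances equal the true-score covariances, so only the own-variance terms attenuate.
True-score variance = [0.7²·0.78 + 0.5²·0.64 + 1.8²·0.61] + 1.5948 = 2.5186 + 1.5948 = 4.1134.
Reliability = 4.1134 / 5.5748 = 0.738.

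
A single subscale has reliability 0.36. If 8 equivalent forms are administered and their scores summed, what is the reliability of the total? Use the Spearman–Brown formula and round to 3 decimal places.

0.818

ρ_k = kρ / (1 + (k−1)ρ) = 8·0.36 / (1 + 7·0.36) = 2.880 / 3.520 = 0.818.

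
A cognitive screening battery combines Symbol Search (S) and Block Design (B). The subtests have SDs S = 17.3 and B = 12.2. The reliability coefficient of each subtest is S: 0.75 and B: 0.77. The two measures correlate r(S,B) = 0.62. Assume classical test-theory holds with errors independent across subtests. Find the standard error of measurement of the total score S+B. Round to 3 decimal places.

Var(total) = 448.13 + 261.714 = 709.844.
True-score variance = 339.074 + 261.714 = 600.789, so reliability = 0.8464.
Error variance = 709.844 − 600.789 = 109.056; SEM = √109.056 = 10.443.

10.443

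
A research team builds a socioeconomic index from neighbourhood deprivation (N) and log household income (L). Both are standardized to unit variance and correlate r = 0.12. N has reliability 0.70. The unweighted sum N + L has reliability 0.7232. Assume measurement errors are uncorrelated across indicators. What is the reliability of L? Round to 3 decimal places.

Var(N+L) = 2 + 2·0.12 = 2.240.
True-score variance = ρ_N + ρ_L + 2·0.12, so 0.7232 = (0.70 + ρ_L + 0.24) / 2.240.
ρ_L = 0.7232·2.240 − 0.70 − 0.24 = 0.680.

0.680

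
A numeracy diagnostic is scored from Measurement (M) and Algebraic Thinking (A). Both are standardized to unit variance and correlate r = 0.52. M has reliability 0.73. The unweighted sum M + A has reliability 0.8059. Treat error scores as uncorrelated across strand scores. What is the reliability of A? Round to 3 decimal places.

Var(M+A) = 2 + 2·0.52 = 3.040.
True-score variance = ρ_M + ρ_A + 2·0.52, so 0.8059 = (0.73 + ρ_A + 1.04) / 3.040.
ρ_A = 0.8059·3.040 − 0.73 − 1.04 = 0.680.

0.680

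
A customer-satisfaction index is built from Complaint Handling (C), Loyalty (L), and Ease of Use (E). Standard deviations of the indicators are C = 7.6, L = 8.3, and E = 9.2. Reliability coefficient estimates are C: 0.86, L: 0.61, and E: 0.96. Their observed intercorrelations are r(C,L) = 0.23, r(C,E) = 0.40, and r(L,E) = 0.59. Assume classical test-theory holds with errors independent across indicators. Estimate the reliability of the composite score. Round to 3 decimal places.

Var(C+L+E) = 7.6² + 8.3² + 9.2² + 2·[7.6·8.3·0.23 + 7.6·9.2·0.40 + 8.3·9.2·0.59] = 211.29 + 175.058 = 386.348.
Because errors are independent across components, Cov(Tᵢ,Tⱼ) = Cov(Xᵢ,Xⱼ); the off-diagonal part of the true-score variance is the same as above.
True-score variance = [7.6²·0.86 + 8.3²·0.61 + 9.2²·0.96] + 175.058 = 172.951 + 175.058 = 348.008.
Reliability = 348.008 / 386.348 = 0.901.

0.901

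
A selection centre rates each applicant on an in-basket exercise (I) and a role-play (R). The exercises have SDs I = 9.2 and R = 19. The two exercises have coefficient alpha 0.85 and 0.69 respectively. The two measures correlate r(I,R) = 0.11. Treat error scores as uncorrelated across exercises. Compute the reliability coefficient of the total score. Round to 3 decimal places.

0.743

Var(I+R) = 9.2² + 19² + 2·[9.2·19·0.11] = 445.64 + 38.456 = 484.096.
With uncorrelated errors the cross-covariances are all true-score covariance, so they carry over unchanged; only the diagonal terms shrink to ρᵢσᵢ².
True-score variance = [9.2²·0.85 + 19²·0.69] + 38.456 = 321.034 + 38.456 = 359.49.
Reliability = 359.49 / 484.096 = 0.743.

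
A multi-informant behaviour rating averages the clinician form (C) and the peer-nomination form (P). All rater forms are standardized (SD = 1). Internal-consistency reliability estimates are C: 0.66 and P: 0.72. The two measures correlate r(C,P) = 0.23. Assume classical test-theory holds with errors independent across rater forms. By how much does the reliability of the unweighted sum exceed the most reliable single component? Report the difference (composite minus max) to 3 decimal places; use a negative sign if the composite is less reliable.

0.028

Var(sum) = 2 + 0.46 = 2.46; true-score variance = 1.38 + 0.46 = 1.84; composite reliability = 0.7480.
Max component reliability = 0.7200.
Difference = 0.7480 − 0.7200 = 0.028.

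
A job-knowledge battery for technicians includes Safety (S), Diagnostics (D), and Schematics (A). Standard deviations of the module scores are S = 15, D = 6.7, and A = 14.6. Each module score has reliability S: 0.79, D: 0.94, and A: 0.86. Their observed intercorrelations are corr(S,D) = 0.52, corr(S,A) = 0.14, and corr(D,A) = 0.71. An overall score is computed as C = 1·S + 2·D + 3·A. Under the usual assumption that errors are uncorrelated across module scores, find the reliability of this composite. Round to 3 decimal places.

0.908

Var(C) = 15² + 2²·6.7² + 3²·14.6² + 2·[2·15·6.7·0.52 + 3·15·14.6·0.14 + 6·6.7·14.6·0.71] = 2323 + 1226.43 = 3549.43.
Under uncorrelated errors the observed covariances equal the true-score covariances, so only the own-variance terms attenuate.
True-score variance = [15²·0.79 + 2²·6.7²·0.94 + 3²·14.6²·0.86] + 1226.43 = 1996.39 + 1226.43 = 3222.82.
Reliability = 3222.82 / 3549.43 = 0.908.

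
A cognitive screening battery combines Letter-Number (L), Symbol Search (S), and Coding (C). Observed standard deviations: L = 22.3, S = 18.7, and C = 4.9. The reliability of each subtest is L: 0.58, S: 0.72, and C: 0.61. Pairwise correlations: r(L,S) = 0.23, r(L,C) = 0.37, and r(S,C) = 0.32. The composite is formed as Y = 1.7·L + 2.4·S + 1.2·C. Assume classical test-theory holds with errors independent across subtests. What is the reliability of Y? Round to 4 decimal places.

Var(Y) = 1.7²·22.3² + 2.4²·18.7² + 1.2²·4.9² + 2·[4.08·22.3·18.7·0.23 + 2.04·22.3·4.9·0.37 + 2.88·18.7·4.9·0.32] = 3485.96 + 1116.49 = 4602.45.
Under uncorrelated errors the observed covariances equal the true-score covariances, so only the own-variance terms attenuate.
True-score variance = [1.7²·22.3²·0.58 + 2.4²·18.7²·0.72 + 1.2²·4.9²·0.61] + 1116.49 = 2304.88 + 1116.49 = 3421.37.
Reliability = 3421.37 / 4602.45 = 0.7434.

0.7434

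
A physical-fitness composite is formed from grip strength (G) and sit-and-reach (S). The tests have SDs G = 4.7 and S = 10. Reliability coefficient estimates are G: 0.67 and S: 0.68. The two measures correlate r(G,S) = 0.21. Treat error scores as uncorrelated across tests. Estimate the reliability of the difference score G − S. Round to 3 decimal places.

0.616

Var(G−S) = 4.7² + 10² − 2·4.7·10·0.21 = 122.09 − 19.74 = 102.35.
With uncorrelated errors the cross-covariances are all true-score covariance, so they carry over unchanged; only the diagonal terms shrink to ρᵢσᵢ².
True-score variance = [4.7²·0.67 + 10²·0.68] − 19.74 = 82.8003 − 19.74 = 63.0603.
Reliability = 63.0603 / 102.35 = 0.616.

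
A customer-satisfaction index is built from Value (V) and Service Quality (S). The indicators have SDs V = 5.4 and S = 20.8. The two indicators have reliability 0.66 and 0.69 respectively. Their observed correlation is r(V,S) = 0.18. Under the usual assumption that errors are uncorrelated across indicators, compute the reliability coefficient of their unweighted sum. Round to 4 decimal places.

0.7132

Var(V+S) = 5.4² + 20.8² + 2·[5.4·20.8·0.18] = 461.8 + 40.4352 = 502.235.
Because errors are independent across components, Cov(Tᵢ,Tⱼ) = Cov(Xᵢ,Xⱼ); the off-diagonal part of the true-score variance is the same as above.
True-score variance = [5.4²·0.66 + 20.8²·0.69] + 40.4352 = 317.767 + 40.4352 = 358.202.
Reliability = 358.202 / 502.235 = 0.7132.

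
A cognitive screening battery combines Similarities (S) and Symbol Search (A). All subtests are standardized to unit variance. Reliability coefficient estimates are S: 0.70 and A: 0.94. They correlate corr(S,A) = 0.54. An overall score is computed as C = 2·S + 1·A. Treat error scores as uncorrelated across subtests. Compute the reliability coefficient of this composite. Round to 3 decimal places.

0.824

Var(C) = 2² + 1 + 2·[2·0.54] = 5 + 2.16 = 7.16.
Under uncorrelated errors the observed covariances equal the true-score covariances, so only the own-variance terms attenuate.
True-score variance = [2²·0.70 + 0.94] + 2.16 = 3.74 + 2.16 = 5.9.
Reliability = 5.9 / 7.16 = 0.824.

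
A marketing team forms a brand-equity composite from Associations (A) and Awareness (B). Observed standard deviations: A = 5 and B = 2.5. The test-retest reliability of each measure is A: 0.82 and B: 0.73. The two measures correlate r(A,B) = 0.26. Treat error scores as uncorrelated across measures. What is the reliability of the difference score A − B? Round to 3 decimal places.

Var(A−B) = 5² + 2.5² − 2·5·2.5·0.26 = 31.25 − 6.5 = 24.75.
With uncorrelated errors the cross-covariances are all true-score covariance, so they carry over unchanged; only the diagonal terms shrink to ρᵢσᵢ².
True-score variance = [5²·0.82 + 2.5²·0.73] − 6.5 = 25.0625 − 6.5 = 18.5625.
Reliability = 18.5625 / 24.75 = 0.750.

0.750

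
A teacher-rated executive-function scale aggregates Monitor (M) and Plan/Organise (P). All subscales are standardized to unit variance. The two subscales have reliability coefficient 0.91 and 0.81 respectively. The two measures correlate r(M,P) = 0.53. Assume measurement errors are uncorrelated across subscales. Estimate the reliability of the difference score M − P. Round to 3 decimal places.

0.702

Var(M−P) = 1 + 1 − 2·0.53 = 2 − 1.06 = 0.94.
Under uncorrelated errors the observed covariances equal the true-score covariances, so only the own-variance terms attenuate.
True-score variance = [0.91 + 0.81] − 1.06 = 1.72 − 1.06 = 0.66.
Reliability = 0.66 / 0.94 = 0.702.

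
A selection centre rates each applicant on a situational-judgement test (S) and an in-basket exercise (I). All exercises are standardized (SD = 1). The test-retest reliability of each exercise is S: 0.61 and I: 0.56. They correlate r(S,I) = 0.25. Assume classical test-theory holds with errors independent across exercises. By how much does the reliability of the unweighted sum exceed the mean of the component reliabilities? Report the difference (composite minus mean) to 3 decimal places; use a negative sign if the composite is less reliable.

0.083

Var(sum) = 2 + 0.5 = 2.5; true-score variance = 1.17 + 0.5 = 1.67; composite reliability = 0.6680.
Mean component reliability = 0.5850.
Difference = 0.6680 − 0.5850 = 0.083.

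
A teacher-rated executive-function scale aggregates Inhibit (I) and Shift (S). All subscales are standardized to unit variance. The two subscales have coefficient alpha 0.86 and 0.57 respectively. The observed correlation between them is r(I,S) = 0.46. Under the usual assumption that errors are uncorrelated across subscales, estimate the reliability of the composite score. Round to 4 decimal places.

0.8048

Var(I+S) = 2 + 2·[0.46] = 2 + 0.92 = 2.92.
With uncorrelated errors the cross-covariances are all true-score covariance, so they carry over unchanged; only the diagonal terms shrink to ρᵢσᵢ².
True-score variance = [0.86 + 0.57] + 0.92 = 1.43 + 0.92 = 2.35.
Reliability = 2.35 / 2.92 = 0.8048.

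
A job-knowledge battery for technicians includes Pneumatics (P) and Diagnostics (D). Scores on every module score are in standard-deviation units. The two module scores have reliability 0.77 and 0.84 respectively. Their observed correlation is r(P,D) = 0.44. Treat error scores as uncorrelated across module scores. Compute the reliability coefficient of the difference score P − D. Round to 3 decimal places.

0.652

Var(P−D) = 1 + 1 − 2·0.44 = 2 − 0.88 = 1.12.
With uncorrelated errors the cross-covariances are all true-score covariance, so they carry over unchanged; only the diagonal terms shrink to ρᵢσᵢ².
True-score variance = [0.77 + 0.84] − 0.88 = 1.61 − 0.88 = 0.73.
Reliability = 0.73 / 1.12 = 0.652.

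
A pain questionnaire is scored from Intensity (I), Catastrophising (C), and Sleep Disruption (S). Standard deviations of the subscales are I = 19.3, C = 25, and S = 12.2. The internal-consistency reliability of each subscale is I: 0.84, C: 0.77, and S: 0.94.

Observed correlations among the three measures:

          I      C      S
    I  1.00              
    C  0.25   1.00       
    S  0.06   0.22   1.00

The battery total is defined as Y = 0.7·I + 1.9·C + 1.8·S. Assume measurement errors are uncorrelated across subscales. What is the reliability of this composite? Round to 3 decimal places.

Var(Y) = 0.7²·19.3² + 1.9²·25² + 1.8²·12.2² + 2·[1.33·19.3·25·0.25 + 1.26·19.3·12.2·0.06 + 3.42·25·12.2·0.22] = 2921.01 + 815.428 = 3736.44.
Under uncorrelated errors the observed covariances equal the true-score covariances, so only the own-variance terms attenuate.
True-score variance = [0.7²·19.3²·0.84 + 1.9²·25²·0.77 + 1.8²·12.2²·0.94] + 815.428 = 2343.94 + 815.428 = 3159.36.
Reliability = 3159.36 / 3736.44 = 0.846.

0.846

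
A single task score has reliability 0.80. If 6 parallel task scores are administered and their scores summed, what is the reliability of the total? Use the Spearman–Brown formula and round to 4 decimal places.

ρ_k = kρ / (1 + (k−1)ρ) = 6·0.80 / (1 + 5·0.80) = 4.800 / 5.000 = 0.9600.

0.9600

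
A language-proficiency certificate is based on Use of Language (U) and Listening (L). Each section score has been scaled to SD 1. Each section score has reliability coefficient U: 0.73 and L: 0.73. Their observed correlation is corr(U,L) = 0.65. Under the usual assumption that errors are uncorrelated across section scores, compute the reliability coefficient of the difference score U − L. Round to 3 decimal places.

Var(U−L) = 1 + 1 − 2·0.65 = 2 − 1.3 = 0.7.
Because errors are independent across components, Cov(Tᵢ,Tⱼ) = Cov(Xᵢ,Xⱼ); the off-diagonal part of the true-score variance is the same as above.
True-score variance = [0.73 + 0.73] − 1.3 = 1.46 − 1.3 = 0.16.
Reliability = 0.16 / 0.7 = 0.229.

0.229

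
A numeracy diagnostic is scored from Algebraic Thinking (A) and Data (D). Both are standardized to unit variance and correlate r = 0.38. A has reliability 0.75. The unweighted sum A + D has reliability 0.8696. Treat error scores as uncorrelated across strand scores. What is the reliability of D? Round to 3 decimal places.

0.890

Var(A+D) = 2 + 2·0.38 = 2.760.
True-score variance = ρ_A + ρ_D + 2·0.38, so 0.8696 = (0.75 + ρ_D + 0.76) / 2.760.
ρ_D = 0.8696·2.760 − 0.75 − 0.76 = 0.890.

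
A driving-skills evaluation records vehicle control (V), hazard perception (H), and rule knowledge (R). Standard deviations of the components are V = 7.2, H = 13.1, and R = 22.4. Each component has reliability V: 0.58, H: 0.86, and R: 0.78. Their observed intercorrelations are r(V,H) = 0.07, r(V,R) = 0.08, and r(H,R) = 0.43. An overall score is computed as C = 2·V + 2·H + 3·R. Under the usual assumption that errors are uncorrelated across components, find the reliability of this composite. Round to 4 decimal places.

Var(C) = 2²·7.2² + 2²·13.1² + 3²·22.4² + 2·[4·7.2·13.1·0.07 + 6·7.2·22.4·0.08 + 6·13.1·22.4·0.43] = 5409.64 + 1721.8 = 7131.44.
Because errors are independent across components, Cov(Tᵢ,Tⱼ) = Cov(Xᵢ,Xⱼ); the off-diagonal part of the true-score variance is the same as above.
True-score variance = [2²·7.2²·0.58 + 2²·13.1²·0.86 + 3²·22.4²·0.78] + 1721.8 = 4232.96 + 1721.8 = 5954.76.
Reliability = 5954.76 / 7131.44 = 0.8350.

0.8350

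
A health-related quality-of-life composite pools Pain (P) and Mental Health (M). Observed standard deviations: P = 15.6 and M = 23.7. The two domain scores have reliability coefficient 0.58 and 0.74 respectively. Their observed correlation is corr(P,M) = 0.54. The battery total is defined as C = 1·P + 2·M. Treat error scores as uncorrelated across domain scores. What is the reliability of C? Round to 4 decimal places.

0.7913

Var(C) = 15.6² + 2²·23.7² + 2·[2·15.6·23.7·0.54] = 2490.12 + 798.595 = 3288.72.
With uncorrelated errors the cross-covariances are all true-score covariance, so they carry over unchanged; only the diagonal terms shrink to ρᵢσᵢ².
True-score variance = [15.6²·0.58 + 2²·23.7²·0.74] + 798.595 = 1803.75 + 798.595 = 2602.35.
Reliability = 2602.35 / 3288.72 = 0.7913.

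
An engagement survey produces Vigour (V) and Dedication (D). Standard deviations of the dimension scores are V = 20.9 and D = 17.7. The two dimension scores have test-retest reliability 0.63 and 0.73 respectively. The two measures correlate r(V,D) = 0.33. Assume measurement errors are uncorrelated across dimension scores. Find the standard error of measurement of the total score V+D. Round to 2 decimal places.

15.69

Var(total) = 750.1 + 244.154 = 994.254.
True-score variance = 503.892 + 244.154 = 748.046, so reliability = 0.7524.
Error variance = 994.254 − 748.046 = 246.208; SEM = √246.208 = 15.69.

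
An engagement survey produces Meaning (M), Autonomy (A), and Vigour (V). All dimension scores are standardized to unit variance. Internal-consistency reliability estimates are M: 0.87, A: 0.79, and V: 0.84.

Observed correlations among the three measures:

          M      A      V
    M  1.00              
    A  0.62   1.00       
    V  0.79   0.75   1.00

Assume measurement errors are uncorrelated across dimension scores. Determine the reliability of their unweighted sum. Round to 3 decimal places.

0.932

Var(M+A+V) = 3 + 2·[0.62 + 0.79 + 0.75] = 3 + 4.32 = 7.32.
With uncorrelated errors the cross-covariances are all true-score covariance, so they carry over unchanged; only the diagonal terms shrink to ρᵢσᵢ².
True-score variance = [0.87 + 0.79 + 0.84] + 4.32 = 2.5 + 4.32 = 6.82.
Reliability = 6.82 / 7.32 = 0.932.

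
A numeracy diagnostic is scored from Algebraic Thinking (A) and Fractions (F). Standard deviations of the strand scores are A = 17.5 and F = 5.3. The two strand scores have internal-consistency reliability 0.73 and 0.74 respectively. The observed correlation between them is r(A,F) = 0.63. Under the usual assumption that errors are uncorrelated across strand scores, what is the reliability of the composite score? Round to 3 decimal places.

0.801

Var(A+F) = 17.5² + 5.3² + 2·[17.5·5.3·0.63] = 334.34 + 116.865 = 451.205.
With uncorrelated errors the cross-covariances are all true-score covariance, so they carry over unchanged; only the diagonal terms shrink to ρᵢσᵢ².
True-score variance = [17.5²·0.73 + 5.3²·0.74] + 116.865 = 244.349 + 116.865 = 361.214.
Reliability = 361.214 / 451.205 = 0.801.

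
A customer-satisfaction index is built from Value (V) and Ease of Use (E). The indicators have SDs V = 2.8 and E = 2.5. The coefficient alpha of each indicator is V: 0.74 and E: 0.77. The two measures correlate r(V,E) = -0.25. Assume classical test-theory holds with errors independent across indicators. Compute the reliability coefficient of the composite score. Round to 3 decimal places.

0.672

Var(V+E) = 2.8² + 2.5² + 2·[2.8·2.5·(-0.25)] = 14.09 − 3.5 = 10.59.
Under uncorrelated errors the observed covariances equal the true-score covariances, so only the own-variance terms attenuate.
True-score variance = [2.8²·0.74 + 2.5²·0.77] − 3.5 = 10.6141 − 3.5 = 7.1141.
Reliability = 7.1141 / 10.59 = 0.672.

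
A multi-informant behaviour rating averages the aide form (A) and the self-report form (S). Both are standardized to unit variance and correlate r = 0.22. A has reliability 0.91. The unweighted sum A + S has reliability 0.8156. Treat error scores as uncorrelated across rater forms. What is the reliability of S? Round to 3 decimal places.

Var(A+S) = 2 + 2·0.22 = 2.440.
True-score variance = ρ_A + ρ_S + 2·0.22, so 0.8156 = (0.91 + ρ_S + 0.44) / 2.440.
ρ_S = 0.8156·2.440 − 0.91 − 0.44 = 0.640.

0.640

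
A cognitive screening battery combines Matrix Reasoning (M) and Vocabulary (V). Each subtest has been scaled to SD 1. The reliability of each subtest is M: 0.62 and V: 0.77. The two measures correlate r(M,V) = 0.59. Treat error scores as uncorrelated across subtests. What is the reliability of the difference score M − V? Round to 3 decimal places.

Var(M−V) = 1 + 1 − 2·0.59 = 2 − 1.18 = 0.82.
Because errors are independent across components, Cov(Tᵢ,Tⱼ) = Cov(Xᵢ,Xⱼ); the off-diagonal part of the true-score variance is the same as above.
True-score variance = [0.62 + 0.77] − 1.18 = 1.39 − 1.18 = 0.21.
Reliability = 0.21 / 0.82 = 0.256.

0.256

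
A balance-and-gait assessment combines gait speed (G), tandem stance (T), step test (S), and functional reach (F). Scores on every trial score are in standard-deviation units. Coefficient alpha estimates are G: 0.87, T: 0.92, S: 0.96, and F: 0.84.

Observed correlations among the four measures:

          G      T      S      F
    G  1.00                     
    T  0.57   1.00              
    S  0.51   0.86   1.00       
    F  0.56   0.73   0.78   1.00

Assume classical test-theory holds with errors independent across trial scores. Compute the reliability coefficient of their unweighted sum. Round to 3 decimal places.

0.966

Var(G+T+S+F) = 4 + 2·[0.57 + 0.51 + 0.56 + 0.86 + 0.73 + 0.78] = 4 + 8.02 = 12.02.
Under uncorrelated errors the observed covariances equal the true-score covariances, so only the own-variance terms attenuate.
True-score variance = [0.87 + 0.92 + 0.96 + 0.84] + 8.02 = 3.59 + 8.02 = 11.61.
Reliability = 11.61 / 12.02 = 0.966.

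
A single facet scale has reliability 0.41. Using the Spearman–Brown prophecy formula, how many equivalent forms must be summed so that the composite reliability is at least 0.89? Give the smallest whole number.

12

k ≥ ρ*(1−ρ₁)/(ρ₁(1−ρ*)) = 0.89·0.59 / (0.41·0.11) = 11.643.
Smallest integer k = 12.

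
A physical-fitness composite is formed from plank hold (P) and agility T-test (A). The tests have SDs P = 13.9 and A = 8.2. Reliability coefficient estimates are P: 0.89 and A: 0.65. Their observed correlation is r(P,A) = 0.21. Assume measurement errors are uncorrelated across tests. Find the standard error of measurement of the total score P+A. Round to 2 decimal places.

6.69

Var(total) = 260.45 + 47.8716 = 308.322.
True-score variance = 215.663 + 47.8716 = 263.534, so reliability = 0.8547.
Error variance = 308.322 − 263.534 = 44.7871; SEM = √44.7871 = 6.69.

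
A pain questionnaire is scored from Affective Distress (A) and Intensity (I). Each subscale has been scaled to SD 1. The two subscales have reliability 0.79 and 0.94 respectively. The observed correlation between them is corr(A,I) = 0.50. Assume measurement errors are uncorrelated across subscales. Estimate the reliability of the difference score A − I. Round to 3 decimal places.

0.730

Var(A−I) = 1 + 1 − 2·0.50 = 2 − 1 = 1.
With uncorrelated errors the cross-covariances are all true-score covariance, so they carry over unchanged; only the diagonal terms shrink to ρᵢσᵢ².
True-score variance = [0.79 + 0.94] − 1 = 1.73 − 1 = 0.73.
Reliability = 0.73 / 1 = 0.730.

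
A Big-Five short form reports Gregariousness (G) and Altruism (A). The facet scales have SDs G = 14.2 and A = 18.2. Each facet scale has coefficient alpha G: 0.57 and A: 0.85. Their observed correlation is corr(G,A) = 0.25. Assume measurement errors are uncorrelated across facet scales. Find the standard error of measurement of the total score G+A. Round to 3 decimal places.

Var(total) = 532.88 + 129.22 = 662.1.
True-score variance = 396.489 + 129.22 = 525.709, so reliability = 0.7940.
Error variance = 662.1 − 525.709 = 136.391; SEM = √136.391 = 11.679.

11.679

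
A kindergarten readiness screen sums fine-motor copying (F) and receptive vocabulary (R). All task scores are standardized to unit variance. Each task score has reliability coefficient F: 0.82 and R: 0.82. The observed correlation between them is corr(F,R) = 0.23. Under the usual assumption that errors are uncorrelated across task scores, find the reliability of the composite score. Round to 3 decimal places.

0.854

Var(F+R) = 2 + 2·[0.23] = 2 + 0.46 = 2.46.
Under uncorrelated errors the observed covariances equal the true-score covariances, so only the own-variance terms attenuate.
True-score variance = [0.82 + 0.82] + 0.46 = 1.64 + 0.46 = 2.1.
Reliability = 2.1 / 2.46 = 0.854.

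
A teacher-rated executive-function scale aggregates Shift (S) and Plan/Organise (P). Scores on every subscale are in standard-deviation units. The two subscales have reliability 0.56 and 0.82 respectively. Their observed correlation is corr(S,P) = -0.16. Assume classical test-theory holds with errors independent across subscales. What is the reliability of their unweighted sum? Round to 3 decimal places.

Var(S+P) = 2 + 2·[(-0.16)] = 2 − 0.32 = 1.68.
Under uncorrelated errors the observed covariances equal the true-score covariances, so only the own-variance terms attenuate.
True-score variance = [0.56 + 0.82] − 0.32 = 1.38 − 0.32 = 1.06.
Reliability = 1.06 / 1.68 = 0.631.

0.631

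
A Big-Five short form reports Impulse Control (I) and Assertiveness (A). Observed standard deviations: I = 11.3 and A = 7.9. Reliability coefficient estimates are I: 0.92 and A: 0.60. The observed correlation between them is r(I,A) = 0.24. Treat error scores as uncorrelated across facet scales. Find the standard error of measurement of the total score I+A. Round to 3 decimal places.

5.931

Var(total) = 190.1 + 42.8496 = 232.95.
True-score variance = 154.921 + 42.8496 = 197.77, so reliability = 0.8490.
Error variance = 232.95 − 197.77 = 35.1792; SEM = √35.1792 = 5.931.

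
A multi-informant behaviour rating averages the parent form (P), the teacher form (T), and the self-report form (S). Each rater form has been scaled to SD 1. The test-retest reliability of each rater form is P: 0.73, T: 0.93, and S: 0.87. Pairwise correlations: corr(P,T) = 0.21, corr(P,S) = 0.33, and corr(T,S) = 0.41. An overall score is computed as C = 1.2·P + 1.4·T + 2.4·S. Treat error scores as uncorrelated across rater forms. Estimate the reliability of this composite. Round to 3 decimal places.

0.912

Var(C) = 1.2² + 1.4² + 2.4² + 2·[1.68·0.21 + 2.88·0.33 + 3.36·0.41] = 9.16 + 5.3616 = 14.5216.
With uncorrelated errors the cross-covariances are all true-score covariance, so they carry over unchanged; only the diagonal terms shrink to ρᵢσᵢ².
True-score variance = [1.2²·0.73 + 1.4²·0.93 + 2.4²·0.87] + 5.3616 = 7.8852 + 5.3616 = 13.2468.
Reliability = 13.2468 / 14.5216 = 0.912.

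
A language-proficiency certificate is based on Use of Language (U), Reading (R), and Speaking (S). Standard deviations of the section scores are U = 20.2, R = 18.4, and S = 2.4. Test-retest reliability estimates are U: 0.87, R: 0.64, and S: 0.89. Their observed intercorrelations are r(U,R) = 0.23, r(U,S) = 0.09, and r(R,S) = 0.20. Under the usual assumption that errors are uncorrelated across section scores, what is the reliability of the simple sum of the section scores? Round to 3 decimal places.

0.815

Var(U+R+S) = 20.2² + 18.4² + 2.4² + 2·[20.2·18.4·0.23 + 20.2·2.4·0.09 + 18.4·2.4·0.20] = 752.36 + 197.363 = 949.723.
Because errors are independent across components, Cov(Tᵢ,Tⱼ) = Cov(Xᵢ,Xⱼ); the off-diagonal part of the true-score variance is the same as above.
True-score variance = [20.2²·0.87 + 18.4²·0.64 + 2.4²·0.89] + 197.363 = 576.8 + 197.363 = 774.163.
Reliability = 774.163 / 949.723 = 0.815.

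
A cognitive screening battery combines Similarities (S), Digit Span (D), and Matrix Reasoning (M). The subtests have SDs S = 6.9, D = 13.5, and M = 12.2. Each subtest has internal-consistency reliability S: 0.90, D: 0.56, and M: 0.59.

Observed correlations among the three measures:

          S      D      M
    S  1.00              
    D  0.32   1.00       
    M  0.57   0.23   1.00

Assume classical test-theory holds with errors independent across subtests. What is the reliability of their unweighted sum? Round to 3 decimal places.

Var(S+D+M) = 6.9² + 13.5² + 12.2² + 2·[6.9·13.5·0.32 + 6.9·12.2·0.57 + 13.5·12.2·0.23] = 378.7 + 231.343 = 610.043.
Under uncorrelated errors the observed covariances equal the true-score covariances, so only the own-variance terms attenuate.
True-score variance = [6.9²·0.90 + 13.5²·0.56 + 12.2²·0.59] + 231.343 = 232.725 + 231.343 = 464.068.
Reliability = 464.068 / 610.043 = 0.761.

0.761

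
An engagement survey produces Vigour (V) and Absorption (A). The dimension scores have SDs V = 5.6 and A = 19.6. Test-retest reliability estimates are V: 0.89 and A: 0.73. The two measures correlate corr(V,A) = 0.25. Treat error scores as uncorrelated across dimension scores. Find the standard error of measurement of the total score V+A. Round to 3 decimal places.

10.352

Var(total) = 415.52 + 54.88 = 470.4.
True-score variance = 308.347 + 54.88 = 363.227, so reliability = 0.7722.
Error variance = 470.4 − 363.227 = 107.173; SEM = √107.173 = 10.352.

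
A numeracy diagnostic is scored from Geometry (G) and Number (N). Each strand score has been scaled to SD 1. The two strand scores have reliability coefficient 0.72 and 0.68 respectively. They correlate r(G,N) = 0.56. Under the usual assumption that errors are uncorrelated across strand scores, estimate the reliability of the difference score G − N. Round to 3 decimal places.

Var(G−N) = 1 + 1 − 2·0.56 = 2 − 1.12 = 0.88.
Because errors are independent across components, Cov(Tᵢ,Tⱼ) = Cov(Xᵢ,Xⱼ); the off-diagonal part of the true-score variance is the same as above.
True-score variance = [0.72 + 0.68] − 1.12 = 1.4 − 1.12 = 0.28.
Reliability = 0.28 / 0.88 = 0.318.

0.318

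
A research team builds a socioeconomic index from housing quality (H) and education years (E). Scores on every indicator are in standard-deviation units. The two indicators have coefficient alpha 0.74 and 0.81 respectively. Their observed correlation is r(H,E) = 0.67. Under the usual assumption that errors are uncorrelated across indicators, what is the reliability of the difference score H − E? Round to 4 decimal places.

0.3182

Var(H−E) = 1 + 1 − 2·0.67 = 2 − 1.34 = 0.66.
Because errors are independent across components, Cov(Tᵢ,Tⱼ) = Cov(Xᵢ,Xⱼ); the off-diagonal part of the true-score variance is the same as above.
True-score variance = [0.74 + 0.81] − 1.34 = 1.55 − 1.34 = 0.21.
Reliability = 0.21 / 0.66 = 0.3182.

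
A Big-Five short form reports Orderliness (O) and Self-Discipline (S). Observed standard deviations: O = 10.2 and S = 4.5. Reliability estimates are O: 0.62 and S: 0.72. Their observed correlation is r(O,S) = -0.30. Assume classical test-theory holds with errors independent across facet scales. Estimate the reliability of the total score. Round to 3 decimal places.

0.533

Var(O+S) = 10.2² + 4.5² + 2·[10.2·4.5·(-0.30)] = 124.29 − 27.54 = 96.75.
Because errors are independent across components, Cov(Tᵢ,Tⱼ) = Cov(Xᵢ,Xⱼ); the off-diagonal part of the true-score variance is the same as above.
True-score variance = [10.2²·0.62 + 4.5²·0.72] − 27.54 = 79.0848 − 27.54 = 51.5448.
Reliability = 51.5448 / 96.75 = 0.533.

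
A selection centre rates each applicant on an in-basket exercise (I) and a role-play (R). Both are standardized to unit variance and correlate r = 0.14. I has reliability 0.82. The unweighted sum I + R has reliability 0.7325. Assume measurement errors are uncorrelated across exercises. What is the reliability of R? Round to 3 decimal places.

0.570

Var(I+R) = 2 + 2·0.14 = 2.280.
True-score variance = ρ_I + ρ_R + 2·0.14, so 0.7325 = (0.82 + ρ_R + 0.28) / 2.280.
ρ_R = 0.7325·2.280 − 0.82 − 0.28 = 0.570.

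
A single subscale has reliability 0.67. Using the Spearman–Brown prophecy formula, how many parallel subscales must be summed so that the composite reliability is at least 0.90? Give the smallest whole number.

k ≥ ρ*(1−ρ₁)/(ρ₁(1−ρ*)) = 0.90·0.33 / (0.67·0.10) = 4.433.
Smallest integer k = 5.

5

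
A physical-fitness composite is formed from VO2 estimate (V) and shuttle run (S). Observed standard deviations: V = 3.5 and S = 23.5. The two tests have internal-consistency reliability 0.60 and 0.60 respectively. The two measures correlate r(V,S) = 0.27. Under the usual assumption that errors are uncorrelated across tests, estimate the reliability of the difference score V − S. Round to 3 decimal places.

Var(V−S) = 3.5² + 23.5² − 2·3.5·23.5·0.27 = 564.5 − 44.415 = 520.085.
Under uncorrelated errors the observed covariances equal the true-score covariances, so only the own-variance terms attenuate.
True-score variance = [3.5²·0.60 + 23.5²·0.60] − 44.415 = 338.7 − 44.415 = 294.285.
Reliability = 294.285 / 520.085 = 0.566.

0.566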